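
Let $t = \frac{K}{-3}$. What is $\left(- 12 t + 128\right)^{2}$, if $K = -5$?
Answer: $11664$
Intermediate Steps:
$t = \frac{5}{3}$ ($t = - \frac{5}{-3} = \left(-5\right) \left(- \frac{1}{3}\right) = \frac{5}{3} \approx 1.6667$)
$\left(- 12 t + 128\right)^{2} = \left(\left(-12\right) \frac{5}{3} + 128\right)^{2} = \left(-20 + 128\right)^{2} = 108^{2} = 11664$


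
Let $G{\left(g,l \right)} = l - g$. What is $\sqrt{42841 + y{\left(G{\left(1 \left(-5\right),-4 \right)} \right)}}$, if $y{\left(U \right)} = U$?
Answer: $\sqrt{42842} \approx 206.98$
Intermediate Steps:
$\sqrt{42841 + y{\left(G{\left(1 \left(-5\right),-4 \right)} \right)}} = \sqrt{42841 - \left(4 + 1 \left(-5\right)\right)} = \sqrt{42841 - -1} = \sqrt{42841 + \left(-4 + 5\right)} = \sqrt{42841 + 1} = \sqrt{42842}$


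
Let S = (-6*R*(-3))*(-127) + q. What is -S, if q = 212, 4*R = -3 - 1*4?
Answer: -8425/2 ≈ -4212.5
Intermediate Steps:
R = -7/4 (R = (-3 - 1*4)/4 = (-3 - 4)/4 = (¼)*(-7) = -7/4 ≈ -1.7500)
S = 8425/2 (S = (-6*(-7/4)*(-3))*(-127) + 212 = ((21/2)*(-3))*(-127) + 212 = -63/2*(-127) + 212 = 8001/2 + 212 = 8425/2 ≈ 4212.5)
-S = -1*8425/2 = -8425/2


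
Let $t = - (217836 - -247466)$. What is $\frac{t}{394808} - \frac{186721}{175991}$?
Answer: $- \frac{77803954425}{34741327364} \approx -2.2395$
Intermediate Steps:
$t = -465302$ ($t = - (217836 + 247466) = \left(-1\right) 465302 = -465302$)
$\frac{t}{394808} - \frac{186721}{175991} = - \frac{465302}{394808} - \frac{186721}{175991} = \left(-465302\right) \frac{1}{394808} - \frac{186721}{175991} = - \frac{232651}{197404} - \frac{186721}{175991} = - \frac{77803954425}{34741327364}$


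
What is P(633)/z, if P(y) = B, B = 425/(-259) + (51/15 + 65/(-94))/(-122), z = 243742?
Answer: -24699207/3619827066520 ≈ -6.8233e-6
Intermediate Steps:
B = -24699207/14851060 (B = 425*(-1/259) + (51*(1/15) + 65*(-1/94))*(-1/122) = -425/259 + (17/5 - 65/94)*(-1/122) = -425/259 + (1273/470)*(-1/122) = -425/259 - 1273/57340 = -24699207/14851060 ≈ -1.6631)
P(y) = -24699207/14851060
P(633)/z = -24699207/14851060/243742 = -24699207/14851060*1/243742 = -24699207/3619827066520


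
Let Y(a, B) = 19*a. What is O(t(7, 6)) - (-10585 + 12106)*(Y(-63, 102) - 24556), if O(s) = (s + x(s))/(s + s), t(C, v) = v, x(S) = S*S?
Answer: 78340633/2 ≈ 3.9170e+7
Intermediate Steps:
x(S) = S**2
O(s) = (s + s**2)/(2*s) (O(s) = (s + s**2)/(s + s) = (s + s**2)/((2*s)) = (s + s**2)*(1/(2*s)) = (s + s**2)/(2*s))
O(t(7, 6)) - (-10585 + 12106)*(Y(-63, 102) - 24556) = (1/2 + (1/2)*6) - (-10585 + 12106)*(19*(-63) - 24556) = (1/2 + 3) - 1521*(-1197 - 24556) = 7/2 - 1521*(-25753) = 7/2 - 1*(-39170313) = 7/2 + 39170313 = 78340633/2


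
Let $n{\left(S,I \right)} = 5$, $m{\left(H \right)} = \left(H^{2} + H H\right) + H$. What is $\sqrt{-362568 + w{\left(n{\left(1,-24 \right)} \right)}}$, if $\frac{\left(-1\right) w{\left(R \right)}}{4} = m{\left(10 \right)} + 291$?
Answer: $6 i \sqrt{10127} \approx 603.8 i$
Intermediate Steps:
$m{\left(H \right)} = H + 2 H^{2}$ ($m{\left(H \right)} = \left(H^{2} + H^{2}\right) + H = 2 H^{2} + H = H + 2 H^{2}$)
$w{\left(R \right)} = -2004$ ($w{\left(R \right)} = - 4 \left(10 \left(1 + 2 \cdot 10\right) + 291\right) = - 4 \left(10 \left(1 + 20\right) + 291\right) = - 4 \left(10 \cdot 21 + 291\right) = - 4 \left(210 + 291\right) = \left(-4\right) 501 = -2004$)
$\sqrt{-362568 + w{\left(n{\left(1,-24 \right)} \right)}} = \sqrt{-362568 - 2004} = \sqrt{-364572} = 6 i \sqrt{10127}$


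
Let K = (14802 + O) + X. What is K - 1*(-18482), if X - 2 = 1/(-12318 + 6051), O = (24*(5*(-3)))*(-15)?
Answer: 242445161/6267 ≈ 38686.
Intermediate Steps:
O = 5400 (O = (24*(-15))*(-15) = -360*(-15) = 5400)
X = 12533/6267 (X = 2 + 1/(-12318 + 6051) = 2 + 1/(-6267) = 2 - 1/6267 = 12533/6267 ≈ 1.9998)
K = 126618467/6267 (K = (14802 + 5400) + 12533/6267 = 20202 + 12533/6267 = 126618467/6267 ≈ 20204.)
K - 1*(-18482) = 126618467/6267 - 1*(-18482) = 126618467/6267 + 18482 = 242445161/6267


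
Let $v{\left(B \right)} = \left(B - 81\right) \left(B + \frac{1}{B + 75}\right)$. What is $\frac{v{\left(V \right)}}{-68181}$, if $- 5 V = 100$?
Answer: $- \frac{110999}{3749955} \approx -0.0296$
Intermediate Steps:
$V = -20$ ($V = \left(- \frac{1}{5}\right) 100 = -20$)
$v{\left(B \right)} = \left(-81 + B\right) \left(B + \frac{1}{75 + B}\right)$
$\frac{v{\left(V \right)}}{-68181} = \frac{\frac{1}{75 - 20} \left(-81 + \left(-20\right)^{3} - -121480 - 6 \left(-20\right)^{2}\right)}{-68181} = \frac{-81 - 8000 + 121480 - 2400}{55} \left(- \frac{1}{68181}\right) = \frac{1}{55} \cdot 110999 \left(- \frac{1}{68181}\right) = \frac{110999}{55} \left(- \frac{1}{68181}\right) = - \frac{110999}{3749955}$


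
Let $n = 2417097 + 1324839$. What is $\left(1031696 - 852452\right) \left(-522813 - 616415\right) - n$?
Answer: $-204203525568$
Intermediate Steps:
$n = 3741936$
$\left(1031696 - 852452\right) \left(-522813 - 616415\right) - n = \left(1031696 - 852452\right) \left(-522813 - 616415\right) - 3741936 = 179244 \left(-1139228\right) - 3741936 = -204199783632 - 3741936 = -204203525568$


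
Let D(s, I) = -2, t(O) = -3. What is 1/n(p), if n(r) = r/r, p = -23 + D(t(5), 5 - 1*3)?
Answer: 1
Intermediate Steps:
p = -25 (p = -23 - 2 = -25)
n(r) = 1
1/n(p) = 1/1 = 1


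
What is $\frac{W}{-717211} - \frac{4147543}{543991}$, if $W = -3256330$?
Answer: $- \frac{109386295413}{35468757191} \approx -3.084$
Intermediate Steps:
$\frac{W}{-717211} - \frac{4147543}{543991} = - \frac{3256330}{-717211} - \frac{4147543}{543991} = \left(-3256330\right) \left(- \frac{1}{717211}\right) - \frac{4147543}{543991} = \frac{296030}{65201} - \frac{4147543}{543991} = - \frac{109386295413}{35468757191}$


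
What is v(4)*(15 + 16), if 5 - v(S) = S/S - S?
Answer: 248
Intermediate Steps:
v(S) = 4 + S (v(S) = 5 - (S/S - S) = 5 - (1 - S) = 5 + (-1 + S) = 4 + S)
v(4)*(15 + 16) = (4 + 4)*(15 + 16) = 8*31 = 248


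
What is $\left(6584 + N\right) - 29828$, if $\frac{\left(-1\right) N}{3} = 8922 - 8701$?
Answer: $-23907$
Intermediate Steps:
$N = -663$ ($N = - 3 \left(8922 - 8701\right) = \left(-3\right) 221 = -663$)
$\left(6584 + N\right) - 29828 = \left(6584 - 663\right) - 29828 = 5921 - 29828 = -23907$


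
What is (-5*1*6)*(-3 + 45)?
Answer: -1260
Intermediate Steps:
(-5*1*6)*(-3 + 45) = -5*6*42 = -30*42 = -1260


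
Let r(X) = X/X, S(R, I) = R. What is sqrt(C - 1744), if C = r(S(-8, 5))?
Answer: I*sqrt(1743) ≈ 41.749*I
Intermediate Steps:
r(X) = 1
C = 1
sqrt(C - 1744) = sqrt(1 - 1744) = sqrt(-1743) = I*sqrt(1743)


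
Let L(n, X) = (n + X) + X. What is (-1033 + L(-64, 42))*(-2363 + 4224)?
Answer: -1885193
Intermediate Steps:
L(n, X) = n + 2*X (L(n, X) = (X + n) + X = n + 2*X)
(-1033 + L(-64, 42))*(-2363 + 4224) = (-1033 + (-64 + 2*42))*(-2363 + 4224) = (-1033 + (-64 + 84))*1861 = (-1033 + 20)*1861 = -1013*1861 = -1885193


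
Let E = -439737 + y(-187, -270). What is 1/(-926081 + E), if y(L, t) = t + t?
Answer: -1/1366358 ≈ -7.3187e-7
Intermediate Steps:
y(L, t) = 2*t
E = -440277 (E = -439737 + 2*(-270) = -439737 - 540 = -440277)
1/(-926081 + E) = 1/(-926081 - 440277) = 1/(-1366358) = -1/1366358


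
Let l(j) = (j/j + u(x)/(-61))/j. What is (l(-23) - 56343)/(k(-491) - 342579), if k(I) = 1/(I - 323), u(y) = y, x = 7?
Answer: 64346116362/391239607721 ≈ 0.16447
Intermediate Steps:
l(j) = 54/(61*j) (l(j) = (j/j + 7/(-61))/j = (1 + 7*(-1/61))/j = (1 - 7/61)/j = 54/(61*j))
k(I) = 1/(-323 + I)
(l(-23) - 56343)/(k(-491) - 342579) = ((54/61)/(-23) - 56343)/(1/(-323 - 491) - 342579) = ((54/61)*(-1/23) - 56343)/(1/(-814) - 342579) = (-54/1403 - 56343)/(-1/814 - 342579) = -79049283/(1403*(-278859307/814)) = -79049283/1403*(-814/278859307) = 64346116362/391239607721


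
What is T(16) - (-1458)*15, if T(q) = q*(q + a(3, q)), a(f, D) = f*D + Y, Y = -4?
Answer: 22830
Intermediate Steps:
a(f, D) = -4 + D*f (a(f, D) = f*D - 4 = D*f - 4 = -4 + D*f)
T(q) = q*(-4 + 4*q) (T(q) = q*(q + (-4 + q*3)) = q*(q + (-4 + 3*q)) = q*(-4 + 4*q))
T(16) - (-1458)*15 = 4*16*(-1 + 16) - (-1458)*15 = 4*16*15 - 243*(-90) = 960 + 21870 = 22830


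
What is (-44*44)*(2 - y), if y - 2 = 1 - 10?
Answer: -17424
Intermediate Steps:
y = -7 (y = 2 + (1 - 10) = 2 - 9 = -7)
(-44*44)*(2 - y) = (-44*44)*(2 - 1*(-7)) = -1936*(2 + 7) = -1936*9 = -17424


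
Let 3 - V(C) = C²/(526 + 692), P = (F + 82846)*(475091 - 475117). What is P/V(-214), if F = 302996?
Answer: 6109422228/21071 ≈ 2.8994e+5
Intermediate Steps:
P = -10031892 (P = (302996 + 82846)*(475091 - 475117) = 385842*(-26) = -10031892)
V(C) = 3 - C²/1218 (V(C) = 3 - C²/(526 + 692) = 3 - C²/1218)
P/V(-214) = -10031892/(3 - 1/1218*(-214)²) = -10031892/(3 - 1/1218*45796) = -10031892/(3 - 22898/609) = -10031892/(-21071/609) = -10031892*(-609/21071) = 6109422228/21071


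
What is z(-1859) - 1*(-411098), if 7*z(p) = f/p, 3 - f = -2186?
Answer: 486328735/1183 ≈ 4.1110e+5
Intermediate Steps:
f = 2189 (f = 3 - 1*(-2186) = 3 + 2186 = 2189)
z(p) = 2189/(7*p) (z(p) = (2189/p)/7 = 2189/(7*p))
z(-1859) - 1*(-411098) = (2189/7)/(-1859) - 1*(-411098) = (2189/7)*(-1/1859) + 411098 = -199/1183 + 411098 = 486328735/1183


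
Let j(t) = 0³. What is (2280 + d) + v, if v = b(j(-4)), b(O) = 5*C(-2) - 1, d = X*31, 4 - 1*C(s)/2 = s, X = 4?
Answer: 2463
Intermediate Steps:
C(s) = 8 - 2*s
d = 124 (d = 4*31 = 124)
j(t) = 0
b(O) = 59 (b(O) = 5*(8 - 2*(-2)) - 1 = 5*(8 + 4) - 1 = 5*12 - 1 = 60 - 1 = 59)
v = 59
(2280 + d) + v = (2280 + 124) + 59 = 2404 + 59 = 2463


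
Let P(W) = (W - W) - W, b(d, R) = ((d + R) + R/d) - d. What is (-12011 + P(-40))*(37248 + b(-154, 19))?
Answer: -68702754129/154 ≈ -4.4612e+8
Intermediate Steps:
b(d, R) = R + R/d (b(d, R) = ((R + d) + R/d) - d = (R + d + R/d) - d = R + R/d)
P(W) = -W (P(W) = 0 - W = -W)
(-12011 + P(-40))*(37248 + b(-154, 19)) = (-12011 - 1*(-40))*(37248 + (19 + 19/(-154))) = (-12011 + 40)*(37248 + (19 + 19*(-1/154))) = -11971*(37248 + (19 - 19/154)) = -11971*(37248 + 2907/154) = -11971*5739099/154 = -68702754129/154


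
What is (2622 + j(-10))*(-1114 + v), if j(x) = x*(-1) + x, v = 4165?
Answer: 7999722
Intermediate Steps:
j(x) = 0 (j(x) = -x + x = 0)
(2622 + j(-10))*(-1114 + v) = (2622 + 0)*(-1114 + 4165) = 2622*3051 = 7999722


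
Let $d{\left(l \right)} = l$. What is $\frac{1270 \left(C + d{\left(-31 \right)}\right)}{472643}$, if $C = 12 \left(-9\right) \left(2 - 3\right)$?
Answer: $\frac{97790}{472643} \approx 0.2069$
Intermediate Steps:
$C = 108$ ($C = \left(-108\right) \left(-1\right) = 108$)
$\frac{1270 \left(C + d{\left(-31 \right)}\right)}{472643} = \frac{1270 \left(108 - 31\right)}{472643} = 1270 \cdot 77 \cdot \frac{1}{472643} = 97790 \cdot \frac{1}{472643} = \frac{97790}{472643}$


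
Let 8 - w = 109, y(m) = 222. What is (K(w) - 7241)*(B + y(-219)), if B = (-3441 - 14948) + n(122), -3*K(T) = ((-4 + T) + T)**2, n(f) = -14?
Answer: 1166474779/3 ≈ 3.8883e+8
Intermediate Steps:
w = -101 (w = 8 - 1*109 = 8 - 109 = -101)
K(T) = -(-4 + 2*T)**2/3 (K(T) = -((-4 + T) + T)**2/3 = -(-4 + 2*T)**2/3)
B = -18403 (B = (-3441 - 14948) - 14 = -18389 - 14 = -18403)
(K(w) - 7241)*(B + y(-219)) = (-4*(-2 - 101)**2/3 - 7241)*(-18403 + 222) = (-4/3*(-103)**2 - 7241)*(-18181) = (-4/3*10609 - 7241)*(-18181) = (-42436/3 - 7241)*(-18181) = -64159/3*(-18181) = 1166474779/3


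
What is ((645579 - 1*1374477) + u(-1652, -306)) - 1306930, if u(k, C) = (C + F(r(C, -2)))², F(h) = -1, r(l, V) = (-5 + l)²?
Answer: -1941579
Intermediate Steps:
u(k, C) = (-1 + C)² (u(k, C) = (C - 1)² = (-1 + C)²)
((645579 - 1*1374477) + u(-1652, -306)) - 1306930 = ((645579 - 1*1374477) + (-1 - 306)²) - 1306930 = ((645579 - 1374477) + (-307)²) - 1306930 = (-728898 + 94249) - 1306930 = -634649 - 1306930 = -1941579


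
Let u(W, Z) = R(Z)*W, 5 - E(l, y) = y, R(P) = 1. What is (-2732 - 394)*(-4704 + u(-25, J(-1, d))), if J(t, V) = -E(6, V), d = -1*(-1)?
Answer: 14782854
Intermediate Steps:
E(l, y) = 5 - y
d = 1
J(t, V) = -5 + V (J(t, V) = -(5 - V) = -5 + V)
u(W, Z) = W (u(W, Z) = 1*W = W)
(-2732 - 394)*(-4704 + u(-25, J(-1, d))) = (-2732 - 394)*(-4704 - 25) = -3126*(-4729) = 14782854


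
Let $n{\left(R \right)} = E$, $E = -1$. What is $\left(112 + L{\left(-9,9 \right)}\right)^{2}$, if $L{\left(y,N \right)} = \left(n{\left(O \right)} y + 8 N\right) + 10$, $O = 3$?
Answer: $41209$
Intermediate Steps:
$n{\left(R \right)} = -1$
$L{\left(y,N \right)} = 10 - y + 8 N$ ($L{\left(y,N \right)} = \left(- y + 8 N\right) + 10 = 10 - y + 8 N$)
$\left(112 + L{\left(-9,9 \right)}\right)^{2} = \left(112 + \left(10 - -9 + 8 \cdot 9\right)\right)^{2} = \left(112 + \left(10 + 9 + 72\right)\right)^{2} = \left(112 + 91\right)^{2} = 203^{2} = 41209$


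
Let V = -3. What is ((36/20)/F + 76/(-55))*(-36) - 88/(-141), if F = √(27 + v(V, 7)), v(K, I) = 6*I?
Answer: 390616/7755 - 108*√69/115 ≈ 42.569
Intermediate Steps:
F = √69 (F = √(27 + 6*7) = √(27 + 42) = √69 ≈ 8.3066)
((36/20)/F + 76/(-55))*(-36) - 88/(-141) = ((36/20)/(√69) + 76/(-55))*(-36) - 88/(-141) = ((36*(1/20))*(√69/69) + 76*(-1/55))*(-36) - 88*(-1/141) = (9*(√69/69)/5 - 76/55)*(-36) + 88/141 = (3*√69/115 - 76/55)*(-36) + 88/141 = (-76/55 + 3*√69/115)*(-36) + 88/141 = (2736/55 - 108*√69/115) + 88/141 = 390616/7755 - 108*√69/115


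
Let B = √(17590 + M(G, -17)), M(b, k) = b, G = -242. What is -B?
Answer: -2*√4337 ≈ -131.71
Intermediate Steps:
B = 2*√4337 (B = √(17590 - 242) = √17348 = 2*√4337 ≈ 131.71)
-B = -2*√4337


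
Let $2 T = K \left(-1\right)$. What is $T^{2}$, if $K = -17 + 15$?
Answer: $1$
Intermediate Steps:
$K = -2$
$T = 1$ ($T = \frac{\left(-2\right) \left(-1\right)}{2} = \frac{1}{2} \cdot 2 = 1$)
$T^{2} = 1^{2} = 1$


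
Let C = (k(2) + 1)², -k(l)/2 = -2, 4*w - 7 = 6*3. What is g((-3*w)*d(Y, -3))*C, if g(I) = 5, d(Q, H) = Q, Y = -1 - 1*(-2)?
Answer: 125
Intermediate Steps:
Y = 1 (Y = -1 + 2 = 1)
w = 25/4 (w = 7/4 + (6*3)/4 = 7/4 + (¼)*18 = 7/4 + 9/2 = 25/4 ≈ 6.2500)
k(l) = 4 (k(l) = -2*(-2) = 4)
C = 25 (C = (4 + 1)² = 5² = 25)
g((-3*w)*d(Y, -3))*C = 5*25 = 125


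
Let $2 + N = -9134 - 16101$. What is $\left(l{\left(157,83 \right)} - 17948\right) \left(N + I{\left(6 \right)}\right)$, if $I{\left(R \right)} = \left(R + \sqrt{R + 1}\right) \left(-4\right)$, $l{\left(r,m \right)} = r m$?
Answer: $124208337 + 19668 \sqrt{7} \approx 1.2426 \cdot 10^{8}$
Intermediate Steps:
$l{\left(r,m \right)} = m r$
$I{\left(R \right)} = - 4 R - 4 \sqrt{1 + R}$ ($I{\left(R \right)} = \left(R + \sqrt{1 + R}\right) \left(-4\right) = - 4 R - 4 \sqrt{1 + R}$)
$N = -25237$ ($N = -2 - 25235 = -25237$)
$\left(l{\left(157,83 \right)} - 17948\right) \left(N + I{\left(6 \right)}\right) = \left(83 \cdot 157 - 17948\right) \left(-25237 - \left(24 + 4 \sqrt{1 + 6}\right)\right) = \left(13031 - 17948\right) \left(-25237 - \left(24 + 4 \sqrt{7}\right)\right) = - 4917 \left(-25261 - 4 \sqrt{7}\right) = 124208337 + 19668 \sqrt{7}$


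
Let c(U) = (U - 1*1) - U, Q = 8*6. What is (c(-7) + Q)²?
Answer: 2209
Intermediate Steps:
Q = 48
c(U) = -1 (c(U) = (U - 1) - U = (-1 + U) - U = -1)
(c(-7) + Q)² = (-1 + 48)² = 47² = 2209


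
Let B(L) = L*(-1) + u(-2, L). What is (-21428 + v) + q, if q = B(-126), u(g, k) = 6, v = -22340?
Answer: -43636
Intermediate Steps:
B(L) = 6 - L (B(L) = L*(-1) + 6 = -L + 6 = 6 - L)
q = 132 (q = 6 - 1*(-126) = 6 + 126 = 132)
(-21428 + v) + q = (-21428 - 22340) + 132 = -43768 + 132 = -43636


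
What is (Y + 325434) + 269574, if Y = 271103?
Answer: 866111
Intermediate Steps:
(Y + 325434) + 269574 = (271103 + 325434) + 269574 = 596537 + 269574 = 866111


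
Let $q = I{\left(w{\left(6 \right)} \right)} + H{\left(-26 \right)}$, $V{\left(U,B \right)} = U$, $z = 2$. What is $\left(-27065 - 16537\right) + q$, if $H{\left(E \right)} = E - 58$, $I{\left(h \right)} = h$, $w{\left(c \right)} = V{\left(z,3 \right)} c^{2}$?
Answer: $-43614$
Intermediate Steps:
$w{\left(c \right)} = 2 c^{2}$
$H{\left(E \right)} = -58 + E$ ($H{\left(E \right)} = E - 58 = -58 + E$)
$q = -12$ ($q = 2 \cdot 6^{2} - 84 = 2 \cdot 36 - 84 = 72 - 84 = -12$)
$\left(-27065 - 16537\right) + q = \left(-27065 - 16537\right) - 12 = -43602 - 12 = -43614$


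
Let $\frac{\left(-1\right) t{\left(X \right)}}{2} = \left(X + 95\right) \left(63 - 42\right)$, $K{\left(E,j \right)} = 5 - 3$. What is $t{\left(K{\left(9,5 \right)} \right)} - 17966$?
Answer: $-22040$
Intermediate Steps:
$K{\left(E,j \right)} = 2$
$t{\left(X \right)} = -3990 - 42 X$ ($t{\left(X \right)} = - 2 \left(X + 95\right) \left(63 - 42\right) = - 2 \left(95 + X\right) 21 = - 2 \left(1995 + 21 X\right) = -3990 - 42 X$)
$t{\left(K{\left(9,5 \right)} \right)} - 17966 = \left(-3990 - 84\right) - 17966 = -4074 - 17966 = -22040$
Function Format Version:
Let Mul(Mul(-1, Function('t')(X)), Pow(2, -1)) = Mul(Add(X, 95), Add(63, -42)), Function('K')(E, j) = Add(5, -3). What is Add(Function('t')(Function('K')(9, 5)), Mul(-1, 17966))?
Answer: -22040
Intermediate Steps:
Function('K')(E, j) = 2
Function('t')(X) = Add(-3990, Mul(-42, X)) (Function('t')(X) = Mul(-2, Mul(Add(X, 95), Add(63, -42))) = Mul(-2, Mul(Add(95, X), 21)) = Mul(-2, Add(1995, Mul(21, X))) = Add(-3990, Mul(-42, X)))
Add(Function('t')(Function('K')(9, 5)), Mul(-1, 17966)) = Add(Add(-3990, Mul(-42, 2)), Mul(-1, 17966)) = Add(Add(-3990, -84), -17966) = Add(-4074, -17966) = -22040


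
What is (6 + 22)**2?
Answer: 784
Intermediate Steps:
(6 + 22)**2 = 28**2 = 784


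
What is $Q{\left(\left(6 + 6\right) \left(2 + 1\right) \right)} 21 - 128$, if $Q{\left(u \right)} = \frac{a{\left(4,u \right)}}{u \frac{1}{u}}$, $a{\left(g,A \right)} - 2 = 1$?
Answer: $-65$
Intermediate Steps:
$a{\left(g,A \right)} = 3$ ($a{\left(g,A \right)} = 2 + 1 = 3$)
$Q{\left(u \right)} = 3$ ($Q{\left(u \right)} = \frac{3}{u \frac{1}{u}} = \frac{3}{1} = 3 \cdot 1 = 3$)
$Q{\left(\left(6 + 6\right) \left(2 + 1\right) \right)} 21 - 128 = 3 \cdot 21 - 128 = 63 - 128 = -65$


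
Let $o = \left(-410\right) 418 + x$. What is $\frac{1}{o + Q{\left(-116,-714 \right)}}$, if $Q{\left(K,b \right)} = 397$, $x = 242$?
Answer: $- \frac{1}{170741} \approx -5.8568 \cdot 10^{-6}$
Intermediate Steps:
$o = -171138$ ($o = \left(-410\right) 418 + 242 = -171380 + 242 = -171138$)
$\frac{1}{o + Q{\left(-116,-714 \right)}} = \frac{1}{-171138 + 397} = \frac{1}{-170741} = - \frac{1}{170741}$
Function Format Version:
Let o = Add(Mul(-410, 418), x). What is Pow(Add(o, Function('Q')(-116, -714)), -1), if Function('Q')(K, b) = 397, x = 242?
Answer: Rational(-1, 170741) ≈ -5.8568e-6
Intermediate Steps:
o = -171138 (o = Add(Mul(-410, 418), 242) = Add(-171380, 242) = -171138)
Pow(Add(o, Function('Q')(-116, -714)), -1) = Pow(Add(-171138, 397), -1) = Pow(-170741, -1) = Rational(-1, 170741)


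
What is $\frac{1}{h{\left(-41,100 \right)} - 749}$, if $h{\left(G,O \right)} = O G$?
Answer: $- \frac{1}{4849} \approx -0.00020623$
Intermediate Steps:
$h{\left(G,O \right)} = G O$
$\frac{1}{h{\left(-41,100 \right)} - 749} = \frac{1}{\left(-41\right) 100 - 749} = \frac{1}{-4100 - 749} = \frac{1}{-4849} = - \frac{1}{4849}$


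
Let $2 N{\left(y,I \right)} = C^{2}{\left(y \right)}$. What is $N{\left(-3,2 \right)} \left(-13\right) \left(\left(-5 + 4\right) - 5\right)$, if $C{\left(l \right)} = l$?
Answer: $351$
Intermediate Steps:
$N{\left(y,I \right)} = \frac{y^{2}}{2}$
$N{\left(-3,2 \right)} \left(-13\right) \left(\left(-5 + 4\right) - 5\right) = \frac{\left(-3\right)^{2}}{2} \left(-13\right) \left(\left(-5 + 4\right) - 5\right) = \frac{1}{2} \cdot 9 \left(-13\right) \left(-1 - 5\right) = \frac{9}{2} \left(-13\right) \left(-6\right) = \left(- \frac{117}{2}\right) \left(-6\right) = 351$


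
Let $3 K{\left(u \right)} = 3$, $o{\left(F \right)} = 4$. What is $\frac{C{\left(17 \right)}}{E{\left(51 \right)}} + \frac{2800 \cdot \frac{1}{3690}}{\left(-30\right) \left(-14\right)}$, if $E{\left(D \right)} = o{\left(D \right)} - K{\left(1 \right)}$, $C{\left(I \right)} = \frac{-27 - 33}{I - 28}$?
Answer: $\frac{22162}{12177} \approx 1.82$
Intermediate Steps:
$K{\left(u \right)} = 1$ ($K{\left(u \right)} = \frac{1}{3} \cdot 3 = 1$)
$C{\left(I \right)} = - \frac{60}{-28 + I}$
$E{\left(D \right)} = 3$ ($E{\left(D \right)} = 4 - 1 = 3$)
$\frac{C{\left(17 \right)}}{E{\left(51 \right)}} + \frac{2800 \cdot \frac{1}{3690}}{\left(-30\right) \left(-14\right)} = \frac{\left(-60\right) \frac{1}{-28 + 17}}{3} + \frac{2800 \cdot \frac{1}{3690}}{\left(-30\right) \left(-14\right)} = - \frac{60}{-11} \cdot \frac{1}{3} + \frac{2800 \cdot \frac{1}{3690}}{420} = \left(-60\right) \left(- \frac{1}{11}\right) \frac{1}{3} + \frac{280}{369} \cdot \frac{1}{420} = \frac{60}{11} \cdot \frac{1}{3} + \frac{2}{1107} = \frac{20}{11} + \frac{2}{1107} = \frac{22162}{12177}$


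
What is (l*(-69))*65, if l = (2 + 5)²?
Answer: -219765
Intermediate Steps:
l = 49 (l = 7² = 49)
(l*(-69))*65 = (49*(-69))*65 = -3381*65 = -219765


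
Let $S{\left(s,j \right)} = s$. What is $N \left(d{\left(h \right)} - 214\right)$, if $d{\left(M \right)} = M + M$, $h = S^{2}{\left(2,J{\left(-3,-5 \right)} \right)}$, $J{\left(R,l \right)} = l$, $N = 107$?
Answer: $-22042$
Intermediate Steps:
$h = 4$ ($h = 2^{2} = 4$)
$d{\left(M \right)} = 2 M$
$N \left(d{\left(h \right)} - 214\right) = 107 \left(2 \cdot 4 - 214\right) = 107 \left(8 - 214\right) = 107 \left(-206\right) = -22042$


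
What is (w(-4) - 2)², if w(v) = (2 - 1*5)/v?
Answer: 25/16 ≈ 1.5625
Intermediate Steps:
w(v) = -3/v (w(v) = (2 - 5)/v = -3/v)
(w(-4) - 2)² = (-3/(-4) - 2)² = (-3*(-¼) - 2)² = (¾ - 2)² = (-5/4)² = 25/16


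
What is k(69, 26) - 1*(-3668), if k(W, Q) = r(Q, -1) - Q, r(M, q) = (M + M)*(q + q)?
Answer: 3538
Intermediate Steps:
r(M, q) = 4*M*q (r(M, q) = (2*M)*(2*q) = 4*M*q)
k(W, Q) = -5*Q (k(W, Q) = 4*Q*(-1) - Q = -4*Q - Q = -5*Q)
k(69, 26) - 1*(-3668) = -5*26 - 1*(-3668) = -130 + 3668 = 3538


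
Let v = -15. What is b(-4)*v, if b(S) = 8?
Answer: -120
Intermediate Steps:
b(-4)*v = 8*(-15) = -120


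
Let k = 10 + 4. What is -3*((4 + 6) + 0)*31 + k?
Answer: -916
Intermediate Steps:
k = 14
-3*((4 + 6) + 0)*31 + k = -3*((4 + 6) + 0)*31 + 14 = -3*(10 + 0)*31 + 14 = -3*10*31 + 14 = -30*31 + 14 = -930 + 14 = -916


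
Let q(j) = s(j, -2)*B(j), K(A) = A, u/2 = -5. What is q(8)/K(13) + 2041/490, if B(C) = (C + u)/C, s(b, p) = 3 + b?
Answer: 50371/12740 ≈ 3.9538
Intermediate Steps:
u = -10 (u = 2*(-5) = -10)
B(C) = (-10 + C)/C (B(C) = (C - 10)/C = (-10 + C)/C)
q(j) = (-10 + j)*(3 + j)/j (q(j) = (3 + j)*((-10 + j)/j) = (-10 + j)*(3 + j)/j)
q(8)/K(13) + 2041/490 = (-7 + 8 - 30/8)/13 + 2041/490 = (-7 + 8 - 30*1/8)*(1/13) + 2041*(1/490) = (-7 + 8 - 15/4)*(1/13) + 2041/490 = -11/4*1/13 + 2041/490 = -11/52 + 2041/490 = 50371/12740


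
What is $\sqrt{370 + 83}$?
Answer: $\sqrt{453} \approx 21.284$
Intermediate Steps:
$\sqrt{370 + 83} = \sqrt{453}$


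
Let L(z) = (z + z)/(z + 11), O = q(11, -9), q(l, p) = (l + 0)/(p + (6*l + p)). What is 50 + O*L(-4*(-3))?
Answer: 2311/46 ≈ 50.239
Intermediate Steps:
q(l, p) = l/(2*p + 6*l) (q(l, p) = l/(p + (p + 6*l)) = l/(2*p + 6*l))
O = 11/48 (O = (½)*11/(-9 + 3*11) = (½)*11/(-9 + 33) = (½)*11/24 = (½)*11*(1/24) = 11/48 ≈ 0.22917)
L(z) = 2*z/(11 + z) (L(z) = (2*z)/(11 + z) = 2*z/(11 + z))
50 + O*L(-4*(-3)) = 50 + 11*(2*(-4*(-3))/(11 - 4*(-3)))/48 = 50 + 11*(2*12/(11 + 12))/48 = 50 + 11*(2*12/23)/48 = 50 + 11*(2*12*(1/23))/48 = 50 + (11/48)*(24/23) = 50 + 11/46 = 2311/46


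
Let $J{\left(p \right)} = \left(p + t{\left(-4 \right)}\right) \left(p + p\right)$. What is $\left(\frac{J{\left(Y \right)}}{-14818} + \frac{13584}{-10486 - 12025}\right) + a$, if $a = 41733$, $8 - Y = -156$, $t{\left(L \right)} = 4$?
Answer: $\frac{6959675763339}{166783999} \approx 41729.0$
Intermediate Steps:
$Y = 164$ ($Y = 8 - -156 = 8 + 156 = 164$)
$J{\left(p \right)} = 2 p \left(4 + p\right)$ ($J{\left(p \right)} = \left(p + 4\right) \left(p + p\right) = \left(4 + p\right) 2 p = 2 p \left(4 + p\right)$)
$\left(\frac{J{\left(Y \right)}}{-14818} + \frac{13584}{-10486 - 12025}\right) + a = \left(\frac{2 \cdot 164 \left(4 + 164\right)}{-14818} + \frac{13584}{-10486 - 12025}\right) + 41733 = \left(2 \cdot 164 \cdot 168 \left(- \frac{1}{14818}\right) + \frac{13584}{-22511}\right) + 41733 = \left(55104 \left(- \frac{1}{14818}\right) + 13584 \left(- \frac{1}{22511}\right)\right) + 41733 = \left(- \frac{27552}{7409} - \frac{13584}{22511}\right) + 41733 = - \frac{720866928}{166783999} + 41733 = \frac{6959675763339}{166783999}$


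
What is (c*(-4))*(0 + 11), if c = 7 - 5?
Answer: -88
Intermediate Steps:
c = 2
(c*(-4))*(0 + 11) = (2*(-4))*(0 + 11) = -8*11 = -88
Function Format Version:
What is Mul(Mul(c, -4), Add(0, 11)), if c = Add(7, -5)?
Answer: -88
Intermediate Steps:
c = 2
Mul(Mul(c, -4), Add(0, 11)) = Mul(Mul(2, -4), Add(0, 11)) = Mul(-8, 11) = -88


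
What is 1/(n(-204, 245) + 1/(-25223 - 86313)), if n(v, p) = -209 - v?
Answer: -111536/557681 ≈ -0.20000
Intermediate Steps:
1/(n(-204, 245) + 1/(-25223 - 86313)) = 1/((-209 - 1*(-204)) + 1/(-25223 - 86313)) = 1/((-209 + 204) + 1/(-111536)) = 1/(-5 - 1/111536) = 1/(-557681/111536) = -111536/557681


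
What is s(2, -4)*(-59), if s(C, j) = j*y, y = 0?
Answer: 0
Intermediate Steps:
s(C, j) = 0 (s(C, j) = j*0 = 0)
s(2, -4)*(-59) = 0*(-59) = 0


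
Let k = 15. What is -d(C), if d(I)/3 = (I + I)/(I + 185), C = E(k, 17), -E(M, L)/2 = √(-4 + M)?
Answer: 264/34181 + 2220*√11/34181 ≈ 0.22313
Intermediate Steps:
E(M, L) = -2*√(-4 + M)
C = -2*√11 (C = -2*√(-4 + 15) = -2*√11 ≈ -6.6332)
d(I) = 6*I/(185 + I) (d(I) = 3*((I + I)/(I + 185)) = 3*((2*I)/(185 + I)) = 3*(2*I/(185 + I)) = 6*I/(185 + I))
-d(C) = -6*(-2*√11)/(185 - 2*√11) = -(-12)*√11/(185 - 2*√11) = 12*√11/(185 - 2*√11)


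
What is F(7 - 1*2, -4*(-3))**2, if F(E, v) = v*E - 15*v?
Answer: 14400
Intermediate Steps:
F(E, v) = -15*v + E*v (F(E, v) = E*v - 15*v = -15*v + E*v)
F(7 - 1*2, -4*(-3))**2 = ((-4*(-3))*(-15 + (7 - 1*2)))**2 = (12*(-15 + (7 - 2)))**2 = (12*(-15 + 5))**2 = (12*(-10))**2 = (-120)**2 = 14400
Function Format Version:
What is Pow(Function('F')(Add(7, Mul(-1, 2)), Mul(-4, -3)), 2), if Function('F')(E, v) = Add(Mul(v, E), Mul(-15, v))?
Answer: 14400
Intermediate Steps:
Function('F')(E, v) = Add(Mul(-15, v), Mul(E, v)) (Function('F')(E, v) = Add(Mul(E, v), Mul(-15, v)) = Add(Mul(-15, v), Mul(E, v)))
Pow(Function('F')(Add(7, Mul(-1, 2)), Mul(-4, -3)), 2) = Pow(Mul(Mul(-4, -3), Add(-15, Add(7, Mul(-1, 2)))), 2) = Pow(Mul(12, Add(-15, Add(7, -2))), 2) = Pow(Mul(12, Add(-15, 5)), 2) = Pow(Mul(12, -10), 2) = Pow(-120, 2) = 14400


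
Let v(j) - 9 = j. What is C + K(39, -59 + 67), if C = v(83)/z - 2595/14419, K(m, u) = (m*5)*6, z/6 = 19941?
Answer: 43872747473/37503819 ≈ 1169.8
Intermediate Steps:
z = 119646 (z = 6*19941 = 119646)
v(j) = 9 + j
K(m, u) = 30*m (K(m, u) = (5*m)*6 = 30*m)
C = -6720757/37503819 (C = (9 + 83)/119646 - 2595/14419 = 92*(1/119646) - 2595*1/14419 = 2/2601 - 2595/14419 = -6720757/37503819 ≈ -0.17920)
C + K(39, -59 + 67) = -6720757/37503819 + 30*39 = -6720757/37503819 + 1170 = 43872747473/37503819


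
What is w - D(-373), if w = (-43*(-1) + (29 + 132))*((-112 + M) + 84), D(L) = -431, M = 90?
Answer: 13079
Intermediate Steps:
w = 12648 (w = (-43*(-1) + (29 + 132))*((-112 + 90) + 84) = (43 + 161)*(-22 + 84) = 204*62 = 12648)
w - D(-373) = 12648 - 1*(-431) = 12648 + 431 = 13079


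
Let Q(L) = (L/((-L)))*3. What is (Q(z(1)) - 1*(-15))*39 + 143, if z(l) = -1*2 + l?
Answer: 611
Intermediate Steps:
z(l) = -2 + l
Q(L) = -3 (Q(L) = (L*(-1/L))*3 = -1*3 = -3)
(Q(z(1)) - 1*(-15))*39 + 143 = (-3 - 1*(-15))*39 + 143 = (-3 + 15)*39 + 143 = 12*39 + 143 = 468 + 143 = 611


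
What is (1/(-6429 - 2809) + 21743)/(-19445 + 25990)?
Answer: 200861833/60462710 ≈ 3.3221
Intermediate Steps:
(1/(-6429 - 2809) + 21743)/(-19445 + 25990) = (1/(-9238) + 21743)/6545 = (-1/9238 + 21743)*(1/6545) = (200861833/9238)*(1/6545) = 200861833/60462710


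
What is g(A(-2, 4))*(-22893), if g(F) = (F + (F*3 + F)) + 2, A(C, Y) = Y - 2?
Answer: -274716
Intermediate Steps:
A(C, Y) = -2 + Y
g(F) = 2 + 5*F (g(F) = (F + (3*F + F)) + 2 = (F + 4*F) + 2 = 5*F + 2 = 2 + 5*F)
g(A(-2, 4))*(-22893) = (2 + 5*(-2 + 4))*(-22893) = (2 + 5*2)*(-22893) = (2 + 10)*(-22893) = 12*(-22893) = -274716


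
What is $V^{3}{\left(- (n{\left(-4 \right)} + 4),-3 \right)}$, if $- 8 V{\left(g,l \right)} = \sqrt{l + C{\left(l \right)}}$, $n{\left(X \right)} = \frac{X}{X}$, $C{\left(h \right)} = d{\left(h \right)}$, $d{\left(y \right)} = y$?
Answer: $\frac{3 i \sqrt{6}}{256} \approx 0.028705 i$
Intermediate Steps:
$C{\left(h \right)} = h$
$n{\left(X \right)} = 1$
$V{\left(g,l \right)} = - \frac{\sqrt{2} \sqrt{l}}{8}$ ($V{\left(g,l \right)} = - \frac{\sqrt{l + l}}{8} = - \frac{\sqrt{2 l}}{8} = - \frac{\sqrt{2} \sqrt{l}}{8}$)
$V^{3}{\left(- (n{\left(-4 \right)} + 4),-3 \right)} = \left(- \frac{\sqrt{2} \sqrt{-3}}{8}\right)^{3} = \left(- \frac{\sqrt{2} i \sqrt{3}}{8}\right)^{3} = \left(- \frac{i \sqrt{6}}{8}\right)^{3} = \frac{3 i \sqrt{6}}{256}$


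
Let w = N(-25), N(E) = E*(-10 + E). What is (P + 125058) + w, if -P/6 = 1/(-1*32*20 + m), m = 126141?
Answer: 15804717427/125501 ≈ 1.2593e+5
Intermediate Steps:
w = 875 (w = -25*(-10 - 25) = -25*(-35) = 875)
P = -6/125501 (P = -6/(-1*32*20 + 126141) = -6/(-32*20 + 126141) = -6/(-640 + 126141) = -6/125501 ≈ -4.7808e-5)
(P + 125058) + w = (-6/125501 + 125058) + 875 = 15694904052/125501 + 875 = 15804717427/125501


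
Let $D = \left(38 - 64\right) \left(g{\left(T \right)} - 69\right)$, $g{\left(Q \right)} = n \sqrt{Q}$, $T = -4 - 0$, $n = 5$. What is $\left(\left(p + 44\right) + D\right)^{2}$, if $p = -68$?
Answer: $3065300 - 920400 i \approx 3.0653 \cdot 10^{6} - 9.204 \cdot 10^{5} i$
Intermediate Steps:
$T = -4$ ($T = -4 + 0 = -4$)
$g{\left(Q \right)} = 5 \sqrt{Q}$
$D = 1794 - 260 i$ ($D = \left(38 - 64\right) \left(5 \sqrt{-4} - 69\right) = - 26 \left(5 \cdot 2 i - 69\right) = - 26 \left(10 i - 69\right) = - 26 \left(-69 + 10 i\right) = 1794 - 260 i \approx 1794.0 - 260.0 i$)
$\left(\left(p + 44\right) + D\right)^{2} = \left(\left(-68 + 44\right) + \left(1794 - 260 i\right)\right)^{2} = \left(-24 + \left(1794 - 260 i\right)\right)^{2} = \left(1770 - 260 i\right)^{2}$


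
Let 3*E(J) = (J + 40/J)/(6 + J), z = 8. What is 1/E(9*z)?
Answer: 2106/653 ≈ 3.2251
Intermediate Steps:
E(J) = (J + 40/J)/(3*(6 + J)) (E(J) = ((J + 40/J)/(6 + J))/3 = (J + 40/J)/(3*(6 + J)))
1/E(9*z) = 1/((40 + (9*8)²)/(3*((9*8))*(6 + 9*8))) = 1/((⅓)*(40 + 72²)/(72*(6 + 72))) = 1/((⅓)*(1/72)*(40 + 5184)/78) = 1/((⅓)*(1/72)*(1/78)*5224) = 1/(653/2106) = 2106/653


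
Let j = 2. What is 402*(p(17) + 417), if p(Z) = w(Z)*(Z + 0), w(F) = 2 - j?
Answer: 167634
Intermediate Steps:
w(F) = 0 (w(F) = 2 - 1*2 = 2 - 2 = 0)
p(Z) = 0 (p(Z) = 0*(Z + 0) = 0*Z = 0)
402*(p(17) + 417) = 402*(0 + 417) = 402*417 = 167634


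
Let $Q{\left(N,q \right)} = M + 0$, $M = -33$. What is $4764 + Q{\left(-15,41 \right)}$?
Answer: $4731$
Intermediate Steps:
$Q{\left(N,q \right)} = -33$ ($Q{\left(N,q \right)} = -33 + 0 = -33$)
$4764 + Q{\left(-15,41 \right)} = 4764 - 33 = 4731$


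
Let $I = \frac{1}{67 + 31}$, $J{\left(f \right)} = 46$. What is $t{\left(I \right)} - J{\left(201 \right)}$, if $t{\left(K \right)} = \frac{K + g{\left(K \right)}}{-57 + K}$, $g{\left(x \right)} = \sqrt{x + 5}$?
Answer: $- \frac{256911}{5585} - \frac{7 \sqrt{982}}{5585} \approx -46.039$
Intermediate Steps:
$g{\left(x \right)} = \sqrt{5 + x}$
$I = \frac{1}{98} \approx 0.010204$
$t{\left(K \right)} = \frac{K + \sqrt{5 + K}}{-57 + K}$
$t{\left(I \right)} - J{\left(201 \right)} = \frac{\frac{1}{98} + \sqrt{5 + \frac{1}{98}}}{-57 + \frac{1}{98}} - 46 = \frac{\frac{1}{98} + \sqrt{\frac{491}{98}}}{- \frac{5585}{98}} - 46 = - \frac{98 \left(\frac{1}{98} + \frac{\sqrt{982}}{14}\right)}{5585} - 46 = \left(- \frac{1}{5585} - \frac{7 \sqrt{982}}{5585}\right) - 46 = - \frac{256911}{5585} - \frac{7 \sqrt{982}}{5585}$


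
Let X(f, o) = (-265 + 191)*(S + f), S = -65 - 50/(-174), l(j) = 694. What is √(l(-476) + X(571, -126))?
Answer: 10*I*√2783217/87 ≈ 191.76*I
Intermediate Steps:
S = -5630/87 (S = -65 - 50*(-1)/174 = -65 - 1*(-25/87) = -65 + 25/87 = -5630/87 ≈ -64.713)
X(f, o) = 416620/87 - 74*f (X(f, o) = (-265 + 191)*(-5630/87 + f) = -74*(-5630/87 + f) = 416620/87 - 74*f)
√(l(-476) + X(571, -126)) = √(694 + (416620/87 - 74*571)) = √(694 + (416620/87 - 42254)) = √(694 - 3259478/87) = √(-3199100/87) = 10*I*√2783217/87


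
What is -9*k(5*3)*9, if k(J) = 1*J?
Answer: -1215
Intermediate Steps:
k(J) = J
-9*k(5*3)*9 = -45*3*9 = -9*15*9 = -135*9 = -1215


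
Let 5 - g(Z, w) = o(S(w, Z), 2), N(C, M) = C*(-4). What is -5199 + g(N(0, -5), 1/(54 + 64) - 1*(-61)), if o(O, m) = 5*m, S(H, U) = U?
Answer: -5204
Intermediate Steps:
N(C, M) = -4*C
g(Z, w) = -5 (g(Z, w) = 5 - 5*2 = 5 - 1*10 = 5 - 10 = -5)
-5199 + g(N(0, -5), 1/(54 + 64) - 1*(-61)) = -5199 - 5 = -5204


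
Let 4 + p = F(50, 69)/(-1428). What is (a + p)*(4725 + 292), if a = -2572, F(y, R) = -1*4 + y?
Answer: -9227702879/714 ≈ -1.2924e+7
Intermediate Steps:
F(y, R) = -4 + y
p = -2879/714 (p = -4 + (-4 + 50)/(-1428) = -4 + 46*(-1/1428) = -4 - 23/714 = -2879/714 ≈ -4.0322)
(a + p)*(4725 + 292) = (-2572 - 2879/714)*(4725 + 292) = -1839287/714*5017 = -9227702879/714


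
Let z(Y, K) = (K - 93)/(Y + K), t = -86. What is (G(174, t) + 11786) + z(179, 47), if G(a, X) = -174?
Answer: 1312133/113 ≈ 11612.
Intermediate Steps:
z(Y, K) = (-93 + K)/(K + Y)
(G(174, t) + 11786) + z(179, 47) = (-174 + 11786) + (-93 + 47)/(47 + 179) = 11612 - 46/226 = 11612 + (1/226)*(-46) = 11612 - 23/113 = 1312133/113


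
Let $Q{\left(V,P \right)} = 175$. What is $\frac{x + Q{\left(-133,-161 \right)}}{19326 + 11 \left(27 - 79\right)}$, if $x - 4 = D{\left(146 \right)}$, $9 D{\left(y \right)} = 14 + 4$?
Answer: $\frac{181}{18754} \approx 0.0096513$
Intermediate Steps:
$D{\left(y \right)} = 2$ ($D{\left(y \right)} = \frac{14 + 4}{9} = \frac{1}{9} \cdot 18 = 2$)
$x = 6$ ($x = 4 + 2 = 6$)
$\frac{x + Q{\left(-133,-161 \right)}}{19326 + 11 \left(27 - 79\right)} = \frac{6 + 175}{19326 + 11 \left(27 - 79\right)} = \frac{181}{19326 + 11 \left(-52\right)} = \frac{181}{19326 - 572} = \frac{181}{18754}$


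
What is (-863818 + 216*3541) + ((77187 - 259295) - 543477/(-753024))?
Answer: -70550637401/251008 ≈ -2.8107e+5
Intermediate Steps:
(-863818 + 216*3541) + ((77187 - 259295) - 543477/(-753024)) = (-863818 + 764856) + (-182108 - 543477*(-1/753024)) = -98962 + (-182108 + 181159/251008) = -98962 - 45710383705/251008 = -70550637401/251008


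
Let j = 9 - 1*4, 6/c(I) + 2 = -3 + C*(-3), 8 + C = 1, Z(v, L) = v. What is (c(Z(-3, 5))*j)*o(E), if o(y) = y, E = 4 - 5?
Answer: -15/8 ≈ -1.8750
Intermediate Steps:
E = -1
C = -7 (C = -8 + 1 = -7)
c(I) = 3/8 (c(I) = 6/(-2 + (-3 - 7*(-3))) = 6/(-2 + (-3 + 21)) = 6/(-2 + 18) = 6/16 = 6*(1/16) = 3/8)
j = 5 (j = 9 - 4 = 5)
(c(Z(-3, 5))*j)*o(E) = ((3/8)*5)*(-1) = (15/8)*(-1) = -15/8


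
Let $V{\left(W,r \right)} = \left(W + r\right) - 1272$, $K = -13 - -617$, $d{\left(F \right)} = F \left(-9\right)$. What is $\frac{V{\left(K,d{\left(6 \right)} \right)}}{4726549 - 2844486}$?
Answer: $- \frac{722}{1882063} \approx -0.00038362$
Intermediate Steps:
$d{\left(F \right)} = - 9 F$
$K = 604$ ($K = -13 + 617 = 604$)
$V{\left(W,r \right)} = -1272 + W + r$
$\frac{V{\left(K,d{\left(6 \right)} \right)}}{4726549 - 2844486} = \frac{-1272 + 604 - 54}{4726549 - 2844486} = - \frac{722}{1882063}$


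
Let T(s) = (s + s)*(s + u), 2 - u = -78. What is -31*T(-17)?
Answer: 66402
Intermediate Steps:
u = 80 (u = 2 - 1*(-78) = 2 + 78 = 80)
T(s) = 2*s*(80 + s) (T(s) = (s + s)*(s + 80) = (2*s)*(80 + s) = 2*s*(80 + s))
-31*T(-17) = -62*(-17)*(80 - 17) = -62*(-17)*63 = -31*(-2142) = 66402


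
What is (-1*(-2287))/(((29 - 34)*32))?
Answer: -2287/160 ≈ -14.294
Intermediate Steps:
(-1*(-2287))/(((29 - 34)*32)) = 2287/((-5*32)) = 2287/(-160) = 2287*(-1/160) = -2287/160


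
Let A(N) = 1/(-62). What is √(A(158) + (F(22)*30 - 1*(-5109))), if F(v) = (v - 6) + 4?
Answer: √21945334/62 ≈ 75.558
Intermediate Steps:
A(N) = -1/62
F(v) = -2 + v (F(v) = (-6 + v) + 4 = -2 + v)
√(A(158) + (F(22)*30 - 1*(-5109))) = √(-1/62 + ((-2 + 22)*30 - 1*(-5109))) = √(-1/62 + (20*30 + 5109)) = √(-1/62 + (600 + 5109)) = √(-1/62 + 5709) = √(353957/62) = √21945334/62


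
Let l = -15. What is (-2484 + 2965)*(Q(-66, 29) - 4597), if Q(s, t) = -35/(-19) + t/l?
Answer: -630192251/285 ≈ -2.2112e+6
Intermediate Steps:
Q(s, t) = 35/19 - t/15 (Q(s, t) = -35/(-19) + t/(-15) = -35*(-1/19) + t*(-1/15) = 35/19 - t/15)
(-2484 + 2965)*(Q(-66, 29) - 4597) = (-2484 + 2965)*((35/19 - 1/15*29) - 4597) = 481*((35/19 - 29/15) - 4597) = 481*(-26/285 - 4597) = 481*(-1310171/285) = -630192251/285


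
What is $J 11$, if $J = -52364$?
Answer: $-576004$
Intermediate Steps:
$J 11 = \left(-52364\right) 11 = -576004$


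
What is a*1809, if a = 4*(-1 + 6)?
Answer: 36180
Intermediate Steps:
a = 20 (a = 4*5 = 20)
a*1809 = 20*1809 = 36180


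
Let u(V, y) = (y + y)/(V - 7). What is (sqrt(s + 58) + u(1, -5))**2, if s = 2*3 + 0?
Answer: 841/9 ≈ 93.444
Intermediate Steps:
s = 6 (s = 6 + 0 = 6)
u(V, y) = 2*y/(-7 + V) (u(V, y) = (2*y)/(-7 + V) = 2*y/(-7 + V))
(sqrt(s + 58) + u(1, -5))**2 = (sqrt(6 + 58) + 2*(-5)/(-7 + 1))**2 = (sqrt(64) + 2*(-5)/(-6))**2 = (8 + 2*(-5)*(-1/6))**2 = (8 + 5/3)**2 = (29/3)**2 = 841/9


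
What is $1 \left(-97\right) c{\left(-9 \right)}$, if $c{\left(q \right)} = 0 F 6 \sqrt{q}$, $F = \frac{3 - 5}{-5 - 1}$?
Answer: $0$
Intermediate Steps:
$F = \frac{1}{3}$ ($F = - \frac{2}{-6} = \left(-2\right) \left(- \frac{1}{6}\right) = \frac{1}{3} \approx 0.33333$)
$c{\left(q \right)} = 0$ ($c{\left(q \right)} = 0 \cdot \frac{1}{3} \cdot 6 \sqrt{q} = 0 \cdot 6 \sqrt{q} = 0 \sqrt{q} = 0$)
$1 \left(-97\right) c{\left(-9 \right)} = 1 \left(-97\right) 0 = \left(-97\right) 0 = 0$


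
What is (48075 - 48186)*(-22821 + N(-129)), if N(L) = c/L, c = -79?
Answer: 108921710/43 ≈ 2.5331e+6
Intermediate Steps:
N(L) = -79/L
(48075 - 48186)*(-22821 + N(-129)) = (48075 - 48186)*(-22821 - 79/(-129)) = -111*(-22821 - 79*(-1/129)) = -111*(-22821 + 79/129) = -111*(-2943830/129) = 108921710/43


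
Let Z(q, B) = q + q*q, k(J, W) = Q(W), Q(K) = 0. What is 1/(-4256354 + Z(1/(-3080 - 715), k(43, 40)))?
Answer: -14402025/61300116720644 ≈ -2.3494e-7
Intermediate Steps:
k(J, W) = 0
Z(q, B) = q + q²
1/(-4256354 + Z(1/(-3080 - 715), k(43, 40))) = 1/(-4256354 + (1 + 1/(-3080 - 715))/(-3080 - 715)) = 1/(-4256354 + (1 + 1/(-3795))/(-3795)) = 1/(-4256354 - (1 - 1/3795)/3795) = 1/(-4256354 - 1/3795*3794/3795) = 1/(-4256354 - 3794/14402025) = 1/(-61300116720644/14402025) = -14402025/61300116720644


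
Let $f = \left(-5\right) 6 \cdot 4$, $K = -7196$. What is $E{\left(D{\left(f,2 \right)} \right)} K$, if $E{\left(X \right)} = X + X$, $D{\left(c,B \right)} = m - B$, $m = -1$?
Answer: $43176$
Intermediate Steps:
$f = -120$ ($f = \left(-30\right) 4 = -120$)
$D{\left(c,B \right)} = -1 - B$
$E{\left(X \right)} = 2 X$
$E{\left(D{\left(f,2 \right)} \right)} K = 2 \left(-1 - 2\right) \left(-7196\right) = 2 \left(-3\right) \left(-7196\right) = \left(-6\right) \left(-7196\right) = 43176$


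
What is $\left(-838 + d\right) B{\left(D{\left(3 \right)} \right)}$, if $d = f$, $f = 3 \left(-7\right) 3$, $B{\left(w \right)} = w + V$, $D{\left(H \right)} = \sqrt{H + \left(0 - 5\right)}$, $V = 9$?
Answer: $-8109 - 901 i \sqrt{2} \approx -8109.0 - 1274.2 i$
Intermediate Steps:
$D{\left(H \right)} = \sqrt{-5 + H}$ ($D{\left(H \right)} = \sqrt{H + \left(0 - 5\right)} = \sqrt{H - 5} = \sqrt{-5 + H}$)
$B{\left(w \right)} = 9 + w$ ($B{\left(w \right)} = w + 9 = 9 + w$)
$f = -63$ ($f = \left(-21\right) 3 = -63$)
$d = -63$
$\left(-838 + d\right) B{\left(D{\left(3 \right)} \right)} = \left(-838 - 63\right) \left(9 + \sqrt{-5 + 3}\right) = - 901 \left(9 + \sqrt{-2}\right) = - 901 \left(9 + i \sqrt{2}\right) = -8109 - 901 i \sqrt{2}$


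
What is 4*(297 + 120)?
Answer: 1668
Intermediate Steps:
4*(297 + 120) = 4*417 = 1668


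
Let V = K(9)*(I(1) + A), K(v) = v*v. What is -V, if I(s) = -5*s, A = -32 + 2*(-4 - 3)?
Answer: 4131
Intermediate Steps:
K(v) = v²
A = -46 (A = -32 + 2*(-7) = -32 - 14 = -46)
V = -4131 (V = 9²*(-5*1 - 46) = 81*(-5 - 46) = 81*(-51) = -4131)
-V = -1*(-4131) = 4131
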